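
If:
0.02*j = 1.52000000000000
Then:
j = 76.00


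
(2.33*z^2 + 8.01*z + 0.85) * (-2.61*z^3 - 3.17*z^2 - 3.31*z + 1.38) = -6.0813*z^5 - 28.2922*z^4 - 35.3225*z^3 - 25.9922*z^2 + 8.2403*z + 1.173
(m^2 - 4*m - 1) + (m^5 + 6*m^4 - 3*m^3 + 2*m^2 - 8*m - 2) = m^5 + 6*m^4 - 3*m^3 + 3*m^2 - 12*m - 3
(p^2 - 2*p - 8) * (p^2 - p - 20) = p^4 - 3*p^3 - 26*p^2 + 48*p + 160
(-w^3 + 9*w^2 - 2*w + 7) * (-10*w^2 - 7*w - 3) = 10*w^5 - 83*w^4 - 40*w^3 - 83*w^2 - 43*w - 21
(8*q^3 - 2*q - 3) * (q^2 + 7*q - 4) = 8*q^5 + 56*q^4 - 34*q^3 - 17*q^2 - 13*q + 12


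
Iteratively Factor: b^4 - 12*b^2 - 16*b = (b - 4)*(b^3 + 4*b^2 + 4*b) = (b - 4)*(b + 2)*(b^2 + 2*b) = (b - 4)*(b + 2)^2*(b)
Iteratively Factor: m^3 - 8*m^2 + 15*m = (m - 5)*(m^2 - 3*m) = m*(m - 5)*(m - 3)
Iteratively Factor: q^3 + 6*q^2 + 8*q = (q + 4)*(q^2 + 2*q) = (q + 2)*(q + 4)*(q)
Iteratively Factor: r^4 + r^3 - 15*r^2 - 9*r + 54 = (r - 3)*(r^3 + 4*r^2 - 3*r - 18) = (r - 3)*(r - 2)*(r^2 + 6*r + 9) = (r - 3)*(r - 2)*(r + 3)*(r + 3)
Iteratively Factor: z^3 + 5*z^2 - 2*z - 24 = (z - 2)*(z^2 + 7*z + 12) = (z - 2)*(z + 3)*(z + 4)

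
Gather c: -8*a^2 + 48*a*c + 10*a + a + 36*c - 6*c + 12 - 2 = -8*a^2 + 11*a + c*(48*a + 30) + 10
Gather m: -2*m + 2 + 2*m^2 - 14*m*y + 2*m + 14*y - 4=2*m^2 - 14*m*y + 14*y - 2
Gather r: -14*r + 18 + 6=24 - 14*r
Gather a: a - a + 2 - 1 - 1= 0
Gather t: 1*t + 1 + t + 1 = 2*t + 2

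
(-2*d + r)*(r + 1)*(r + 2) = -2*d*r^2 - 6*d*r - 4*d + r^3 + 3*r^2 + 2*r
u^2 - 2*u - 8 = (u - 4)*(u + 2)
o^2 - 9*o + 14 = (o - 7)*(o - 2)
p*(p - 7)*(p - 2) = p^3 - 9*p^2 + 14*p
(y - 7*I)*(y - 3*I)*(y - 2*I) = y^3 - 12*I*y^2 - 41*y + 42*I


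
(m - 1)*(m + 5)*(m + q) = m^3 + m^2*q + 4*m^2 + 4*m*q - 5*m - 5*q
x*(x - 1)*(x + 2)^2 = x^4 + 3*x^3 - 4*x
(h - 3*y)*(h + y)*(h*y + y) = h^3*y - 2*h^2*y^2 + h^2*y - 3*h*y^3 - 2*h*y^2 - 3*y^3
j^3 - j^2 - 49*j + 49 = (j - 7)*(j - 1)*(j + 7)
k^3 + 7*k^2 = k^2*(k + 7)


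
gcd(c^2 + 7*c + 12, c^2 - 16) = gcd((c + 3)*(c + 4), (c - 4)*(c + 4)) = c + 4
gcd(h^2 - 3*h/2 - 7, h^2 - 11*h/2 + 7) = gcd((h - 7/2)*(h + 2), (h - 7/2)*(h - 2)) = h - 7/2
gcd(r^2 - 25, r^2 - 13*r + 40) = r - 5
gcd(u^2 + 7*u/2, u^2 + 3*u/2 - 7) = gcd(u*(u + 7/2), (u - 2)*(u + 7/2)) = u + 7/2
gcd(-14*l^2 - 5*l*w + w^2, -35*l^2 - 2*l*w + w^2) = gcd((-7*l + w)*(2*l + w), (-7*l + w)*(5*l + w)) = -7*l + w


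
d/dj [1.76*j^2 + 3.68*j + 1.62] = 3.52*j + 3.68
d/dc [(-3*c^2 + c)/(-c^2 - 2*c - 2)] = (7*c^2 + 12*c - 2)/(c^4 + 4*c^3 + 8*c^2 + 8*c + 4)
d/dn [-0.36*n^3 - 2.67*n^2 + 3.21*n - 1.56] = -1.08*n^2 - 5.34*n + 3.21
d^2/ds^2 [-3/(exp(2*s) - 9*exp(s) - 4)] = 3*(2*(2*exp(s) - 9)^2*exp(s) + (4*exp(s) - 9)*(-exp(2*s) + 9*exp(s) + 4))*exp(s)/(-exp(2*s) + 9*exp(s) + 4)^3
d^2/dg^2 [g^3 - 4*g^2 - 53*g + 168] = 6*g - 8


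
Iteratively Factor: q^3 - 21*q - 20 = (q + 1)*(q^2 - q - 20) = (q + 1)*(q + 4)*(q - 5)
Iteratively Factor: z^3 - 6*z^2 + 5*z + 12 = (z + 1)*(z^2 - 7*z + 12) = (z - 3)*(z + 1)*(z - 4)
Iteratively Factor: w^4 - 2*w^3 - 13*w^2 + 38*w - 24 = (w - 1)*(w^3 - w^2 - 14*w + 24) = (w - 3)*(w - 1)*(w^2 + 2*w - 8) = (w - 3)*(w - 1)*(w + 4)*(w - 2)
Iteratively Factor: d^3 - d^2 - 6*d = (d + 2)*(d^2 - 3*d) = d*(d + 2)*(d - 3)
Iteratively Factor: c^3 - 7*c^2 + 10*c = (c)*(c^2 - 7*c + 10) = c*(c - 5)*(c - 2)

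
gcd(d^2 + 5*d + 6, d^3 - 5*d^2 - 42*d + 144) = 1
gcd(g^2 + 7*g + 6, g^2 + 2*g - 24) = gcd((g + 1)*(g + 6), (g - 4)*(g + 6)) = g + 6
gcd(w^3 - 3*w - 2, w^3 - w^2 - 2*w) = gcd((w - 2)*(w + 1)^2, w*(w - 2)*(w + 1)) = w^2 - w - 2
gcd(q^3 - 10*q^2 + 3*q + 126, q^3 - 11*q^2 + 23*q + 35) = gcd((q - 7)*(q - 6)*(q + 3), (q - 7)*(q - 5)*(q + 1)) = q - 7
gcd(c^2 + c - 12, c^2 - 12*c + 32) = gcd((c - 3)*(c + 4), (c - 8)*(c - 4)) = 1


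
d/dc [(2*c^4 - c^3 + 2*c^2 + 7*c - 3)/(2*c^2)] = (4*c^4 - c^3 - 7*c + 6)/(2*c^3)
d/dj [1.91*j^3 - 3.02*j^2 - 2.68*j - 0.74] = 5.73*j^2 - 6.04*j - 2.68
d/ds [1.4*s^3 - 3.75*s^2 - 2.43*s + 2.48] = 4.2*s^2 - 7.5*s - 2.43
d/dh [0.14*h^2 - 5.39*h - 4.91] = 0.28*h - 5.39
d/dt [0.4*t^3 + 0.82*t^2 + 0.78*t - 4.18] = 1.2*t^2 + 1.64*t + 0.78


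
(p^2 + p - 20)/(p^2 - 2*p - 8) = (p + 5)/(p + 2)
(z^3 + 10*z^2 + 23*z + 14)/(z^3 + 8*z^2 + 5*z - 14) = (z + 1)/(z - 1)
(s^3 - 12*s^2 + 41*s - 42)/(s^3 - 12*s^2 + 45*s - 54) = (s^2 - 9*s + 14)/(s^2 - 9*s + 18)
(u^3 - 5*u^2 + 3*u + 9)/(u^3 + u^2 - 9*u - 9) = (u - 3)/(u + 3)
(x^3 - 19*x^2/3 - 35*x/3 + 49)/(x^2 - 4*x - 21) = x - 7/3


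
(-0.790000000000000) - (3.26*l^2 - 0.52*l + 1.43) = -3.26*l^2 + 0.52*l - 2.22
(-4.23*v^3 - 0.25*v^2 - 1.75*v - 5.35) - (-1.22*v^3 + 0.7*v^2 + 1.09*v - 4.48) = -3.01*v^3 - 0.95*v^2 - 2.84*v - 0.869999999999999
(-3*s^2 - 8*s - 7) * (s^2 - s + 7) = -3*s^4 - 5*s^3 - 20*s^2 - 49*s - 49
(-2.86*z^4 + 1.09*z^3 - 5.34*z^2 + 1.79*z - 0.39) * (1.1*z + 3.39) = -3.146*z^5 - 8.4964*z^4 - 2.1789*z^3 - 16.1336*z^2 + 5.6391*z - 1.3221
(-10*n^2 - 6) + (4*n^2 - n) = -6*n^2 - n - 6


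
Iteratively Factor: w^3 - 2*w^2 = (w)*(w^2 - 2*w) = w^2*(w - 2)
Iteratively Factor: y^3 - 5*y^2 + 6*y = (y)*(y^2 - 5*y + 6) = y*(y - 2)*(y - 3)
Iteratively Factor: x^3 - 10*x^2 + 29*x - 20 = (x - 5)*(x^2 - 5*x + 4) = (x - 5)*(x - 1)*(x - 4)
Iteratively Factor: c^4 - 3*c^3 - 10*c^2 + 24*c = (c)*(c^3 - 3*c^2 - 10*c + 24) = c*(c - 4)*(c^2 + c - 6) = c*(c - 4)*(c - 2)*(c + 3)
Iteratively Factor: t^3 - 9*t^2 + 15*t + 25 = (t + 1)*(t^2 - 10*t + 25) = (t - 5)*(t + 1)*(t - 5)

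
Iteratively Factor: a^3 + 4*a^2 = (a + 4)*(a^2) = a*(a + 4)*(a)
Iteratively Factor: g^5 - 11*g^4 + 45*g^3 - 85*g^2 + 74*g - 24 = (g - 2)*(g^4 - 9*g^3 + 27*g^2 - 31*g + 12) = (g - 3)*(g - 2)*(g^3 - 6*g^2 + 9*g - 4) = (g - 4)*(g - 3)*(g - 2)*(g^2 - 2*g + 1) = (g - 4)*(g - 3)*(g - 2)*(g - 1)*(g - 1)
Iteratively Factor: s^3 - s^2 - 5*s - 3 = (s + 1)*(s^2 - 2*s - 3) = (s + 1)^2*(s - 3)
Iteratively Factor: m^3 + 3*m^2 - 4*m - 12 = (m + 3)*(m^2 - 4) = (m + 2)*(m + 3)*(m - 2)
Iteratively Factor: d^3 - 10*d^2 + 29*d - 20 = (d - 5)*(d^2 - 5*d + 4) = (d - 5)*(d - 4)*(d - 1)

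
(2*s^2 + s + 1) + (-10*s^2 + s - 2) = -8*s^2 + 2*s - 1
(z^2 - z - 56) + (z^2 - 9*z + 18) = 2*z^2 - 10*z - 38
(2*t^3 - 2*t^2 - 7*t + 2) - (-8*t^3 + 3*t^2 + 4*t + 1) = 10*t^3 - 5*t^2 - 11*t + 1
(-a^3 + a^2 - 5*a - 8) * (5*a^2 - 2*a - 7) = -5*a^5 + 7*a^4 - 20*a^3 - 37*a^2 + 51*a + 56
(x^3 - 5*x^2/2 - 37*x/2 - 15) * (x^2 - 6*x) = x^5 - 17*x^4/2 - 7*x^3/2 + 96*x^2 + 90*x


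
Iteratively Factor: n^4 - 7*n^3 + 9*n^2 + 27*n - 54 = (n - 3)*(n^3 - 4*n^2 - 3*n + 18) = (n - 3)^2*(n^2 - n - 6) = (n - 3)^2*(n + 2)*(n - 3)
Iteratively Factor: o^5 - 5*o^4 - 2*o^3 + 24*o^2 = (o)*(o^4 - 5*o^3 - 2*o^2 + 24*o) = o^2*(o^3 - 5*o^2 - 2*o + 24) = o^2*(o + 2)*(o^2 - 7*o + 12) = o^2*(o - 3)*(o + 2)*(o - 4)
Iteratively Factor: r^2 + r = (r)*(r + 1)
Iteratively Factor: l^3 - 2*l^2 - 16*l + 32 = (l - 2)*(l^2 - 16) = (l - 4)*(l - 2)*(l + 4)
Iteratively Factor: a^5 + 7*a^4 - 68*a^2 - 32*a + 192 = (a + 4)*(a^4 + 3*a^3 - 12*a^2 - 20*a + 48) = (a + 4)^2*(a^3 - a^2 - 8*a + 12) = (a + 3)*(a + 4)^2*(a^2 - 4*a + 4) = (a - 2)*(a + 3)*(a + 4)^2*(a - 2)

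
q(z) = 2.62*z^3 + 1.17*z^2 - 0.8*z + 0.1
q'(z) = 7.86*z^2 + 2.34*z - 0.8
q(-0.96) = -0.37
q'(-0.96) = 4.20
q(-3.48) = -93.36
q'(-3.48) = 86.24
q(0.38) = 0.11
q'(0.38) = 1.22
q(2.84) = 67.28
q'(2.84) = 69.24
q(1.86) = 19.52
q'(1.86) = 30.74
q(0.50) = 0.32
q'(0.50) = 2.34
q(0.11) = 0.03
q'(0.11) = -0.45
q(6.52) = 770.80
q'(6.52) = 348.59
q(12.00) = 4686.34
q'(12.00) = 1159.12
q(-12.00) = -4349.18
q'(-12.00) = 1102.96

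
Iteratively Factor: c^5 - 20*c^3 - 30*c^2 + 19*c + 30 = (c + 3)*(c^4 - 3*c^3 - 11*c^2 + 3*c + 10) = (c - 1)*(c + 3)*(c^3 - 2*c^2 - 13*c - 10) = (c - 1)*(c + 2)*(c + 3)*(c^2 - 4*c - 5) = (c - 1)*(c + 1)*(c + 2)*(c + 3)*(c - 5)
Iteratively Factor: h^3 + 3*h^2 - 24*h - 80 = (h + 4)*(h^2 - h - 20) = (h - 5)*(h + 4)*(h + 4)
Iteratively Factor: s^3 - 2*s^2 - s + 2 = (s + 1)*(s^2 - 3*s + 2) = (s - 2)*(s + 1)*(s - 1)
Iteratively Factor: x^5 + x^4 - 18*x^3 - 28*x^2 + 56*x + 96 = (x - 4)*(x^4 + 5*x^3 + 2*x^2 - 20*x - 24) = (x - 4)*(x - 2)*(x^3 + 7*x^2 + 16*x + 12) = (x - 4)*(x - 2)*(x + 3)*(x^2 + 4*x + 4) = (x - 4)*(x - 2)*(x + 2)*(x + 3)*(x + 2)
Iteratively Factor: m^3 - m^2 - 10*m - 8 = (m - 4)*(m^2 + 3*m + 2) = (m - 4)*(m + 2)*(m + 1)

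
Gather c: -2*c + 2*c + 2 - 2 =0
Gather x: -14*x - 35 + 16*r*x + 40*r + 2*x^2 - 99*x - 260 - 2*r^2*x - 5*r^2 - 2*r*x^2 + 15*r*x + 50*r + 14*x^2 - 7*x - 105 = -5*r^2 + 90*r + x^2*(16 - 2*r) + x*(-2*r^2 + 31*r - 120) - 400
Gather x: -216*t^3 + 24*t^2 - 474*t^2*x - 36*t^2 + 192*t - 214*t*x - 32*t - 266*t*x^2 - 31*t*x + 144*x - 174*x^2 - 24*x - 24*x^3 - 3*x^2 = -216*t^3 - 12*t^2 + 160*t - 24*x^3 + x^2*(-266*t - 177) + x*(-474*t^2 - 245*t + 120)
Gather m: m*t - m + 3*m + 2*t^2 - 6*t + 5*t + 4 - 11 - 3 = m*(t + 2) + 2*t^2 - t - 10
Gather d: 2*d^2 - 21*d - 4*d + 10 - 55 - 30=2*d^2 - 25*d - 75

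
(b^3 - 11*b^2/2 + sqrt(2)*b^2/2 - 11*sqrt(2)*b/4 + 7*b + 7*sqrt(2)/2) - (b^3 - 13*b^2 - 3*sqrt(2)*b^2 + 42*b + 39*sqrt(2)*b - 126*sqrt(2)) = 7*sqrt(2)*b^2/2 + 15*b^2/2 - 167*sqrt(2)*b/4 - 35*b + 259*sqrt(2)/2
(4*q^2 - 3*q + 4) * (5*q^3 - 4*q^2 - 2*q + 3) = 20*q^5 - 31*q^4 + 24*q^3 + 2*q^2 - 17*q + 12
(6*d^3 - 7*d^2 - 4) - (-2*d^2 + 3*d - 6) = 6*d^3 - 5*d^2 - 3*d + 2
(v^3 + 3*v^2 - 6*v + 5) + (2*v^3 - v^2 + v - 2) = 3*v^3 + 2*v^2 - 5*v + 3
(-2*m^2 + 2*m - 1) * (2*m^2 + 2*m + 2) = -4*m^4 - 2*m^2 + 2*m - 2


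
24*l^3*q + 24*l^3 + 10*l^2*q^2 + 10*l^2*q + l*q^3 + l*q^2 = (4*l + q)*(6*l + q)*(l*q + l)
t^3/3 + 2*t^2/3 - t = t*(t/3 + 1)*(t - 1)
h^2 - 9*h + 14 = (h - 7)*(h - 2)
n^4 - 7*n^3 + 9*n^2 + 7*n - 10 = (n - 5)*(n - 2)*(n - 1)*(n + 1)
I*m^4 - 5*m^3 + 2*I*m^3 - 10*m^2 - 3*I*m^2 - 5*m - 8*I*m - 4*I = (m + 1)*(m + I)*(m + 4*I)*(I*m + I)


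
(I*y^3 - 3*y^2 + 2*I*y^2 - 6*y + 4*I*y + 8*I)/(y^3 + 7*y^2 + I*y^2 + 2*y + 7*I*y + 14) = (I*y^2 + 2*y*(-2 + I) - 8)/(y^2 + y*(7 + 2*I) + 14*I)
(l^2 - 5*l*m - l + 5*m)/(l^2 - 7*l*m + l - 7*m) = (l^2 - 5*l*m - l + 5*m)/(l^2 - 7*l*m + l - 7*m)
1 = 1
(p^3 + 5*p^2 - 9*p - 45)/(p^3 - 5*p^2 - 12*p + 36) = (p^2 + 2*p - 15)/(p^2 - 8*p + 12)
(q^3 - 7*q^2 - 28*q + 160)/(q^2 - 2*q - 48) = (q^2 + q - 20)/(q + 6)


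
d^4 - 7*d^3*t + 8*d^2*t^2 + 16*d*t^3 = d*(d - 4*t)^2*(d + t)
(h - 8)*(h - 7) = h^2 - 15*h + 56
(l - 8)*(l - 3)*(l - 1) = l^3 - 12*l^2 + 35*l - 24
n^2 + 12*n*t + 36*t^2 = (n + 6*t)^2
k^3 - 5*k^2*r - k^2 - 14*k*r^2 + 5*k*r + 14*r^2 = (k - 1)*(k - 7*r)*(k + 2*r)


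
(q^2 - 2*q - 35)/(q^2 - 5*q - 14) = (q + 5)/(q + 2)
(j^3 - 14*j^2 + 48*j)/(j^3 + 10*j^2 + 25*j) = (j^2 - 14*j + 48)/(j^2 + 10*j + 25)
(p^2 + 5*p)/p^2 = (p + 5)/p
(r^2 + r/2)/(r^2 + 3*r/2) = (2*r + 1)/(2*r + 3)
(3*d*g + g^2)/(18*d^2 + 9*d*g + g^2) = g/(6*d + g)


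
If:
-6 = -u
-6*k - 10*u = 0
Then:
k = -10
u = 6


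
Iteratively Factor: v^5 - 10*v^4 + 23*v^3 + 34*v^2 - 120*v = (v - 4)*(v^4 - 6*v^3 - v^2 + 30*v) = (v - 5)*(v - 4)*(v^3 - v^2 - 6*v) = (v - 5)*(v - 4)*(v - 3)*(v^2 + 2*v) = (v - 5)*(v - 4)*(v - 3)*(v + 2)*(v)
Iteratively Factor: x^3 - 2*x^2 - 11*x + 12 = (x - 1)*(x^2 - x - 12) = (x - 4)*(x - 1)*(x + 3)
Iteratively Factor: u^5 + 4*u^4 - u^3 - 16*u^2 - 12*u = (u)*(u^4 + 4*u^3 - u^2 - 16*u - 12) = u*(u + 2)*(u^3 + 2*u^2 - 5*u - 6) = u*(u + 1)*(u + 2)*(u^2 + u - 6) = u*(u - 2)*(u + 1)*(u + 2)*(u + 3)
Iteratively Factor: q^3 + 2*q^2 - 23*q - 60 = (q + 4)*(q^2 - 2*q - 15) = (q - 5)*(q + 4)*(q + 3)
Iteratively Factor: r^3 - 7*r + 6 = (r - 2)*(r^2 + 2*r - 3) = (r - 2)*(r - 1)*(r + 3)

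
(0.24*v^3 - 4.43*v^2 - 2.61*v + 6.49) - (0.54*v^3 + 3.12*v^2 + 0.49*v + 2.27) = -0.3*v^3 - 7.55*v^2 - 3.1*v + 4.22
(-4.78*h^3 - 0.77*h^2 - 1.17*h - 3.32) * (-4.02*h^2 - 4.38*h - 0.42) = 19.2156*h^5 + 24.0318*h^4 + 10.0836*h^3 + 18.7944*h^2 + 15.033*h + 1.3944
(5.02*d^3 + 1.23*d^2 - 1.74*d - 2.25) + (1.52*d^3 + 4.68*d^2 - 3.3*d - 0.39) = 6.54*d^3 + 5.91*d^2 - 5.04*d - 2.64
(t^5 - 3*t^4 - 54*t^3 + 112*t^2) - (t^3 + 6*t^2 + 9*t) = t^5 - 3*t^4 - 55*t^3 + 106*t^2 - 9*t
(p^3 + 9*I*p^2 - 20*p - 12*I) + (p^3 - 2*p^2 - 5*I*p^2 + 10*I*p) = 2*p^3 - 2*p^2 + 4*I*p^2 - 20*p + 10*I*p - 12*I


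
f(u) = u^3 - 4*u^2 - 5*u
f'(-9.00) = 310.00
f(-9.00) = -1008.00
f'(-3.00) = 46.00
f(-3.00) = -48.00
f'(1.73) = -9.86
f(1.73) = -15.44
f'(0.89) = -9.74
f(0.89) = -6.91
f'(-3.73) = 66.58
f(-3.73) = -88.90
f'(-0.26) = -2.72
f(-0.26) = 1.01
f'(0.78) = -9.41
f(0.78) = -5.86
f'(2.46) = -6.53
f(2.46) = -21.62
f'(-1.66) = 16.55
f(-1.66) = -7.30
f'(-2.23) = 27.76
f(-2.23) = -19.83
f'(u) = 3*u^2 - 8*u - 5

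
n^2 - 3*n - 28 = (n - 7)*(n + 4)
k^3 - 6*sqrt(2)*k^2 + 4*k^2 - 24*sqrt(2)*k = k*(k + 4)*(k - 6*sqrt(2))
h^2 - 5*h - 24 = (h - 8)*(h + 3)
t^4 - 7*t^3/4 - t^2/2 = t^2*(t - 2)*(t + 1/4)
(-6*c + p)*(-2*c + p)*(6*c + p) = 72*c^3 - 36*c^2*p - 2*c*p^2 + p^3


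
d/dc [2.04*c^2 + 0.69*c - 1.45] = 4.08*c + 0.69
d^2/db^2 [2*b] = 0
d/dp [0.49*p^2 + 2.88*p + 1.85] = 0.98*p + 2.88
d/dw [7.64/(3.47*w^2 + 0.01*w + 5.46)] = (-53.0216*w - 0.0764)/(3.47*w^2 + 0.01*w + 5.46)^2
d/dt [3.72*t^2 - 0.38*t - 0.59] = 7.44*t - 0.38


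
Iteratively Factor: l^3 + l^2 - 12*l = (l - 3)*(l^2 + 4*l) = l*(l - 3)*(l + 4)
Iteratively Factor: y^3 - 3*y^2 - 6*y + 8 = (y - 1)*(y^2 - 2*y - 8) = (y - 1)*(y + 2)*(y - 4)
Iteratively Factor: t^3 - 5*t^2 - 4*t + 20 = (t - 5)*(t^2 - 4) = (t - 5)*(t + 2)*(t - 2)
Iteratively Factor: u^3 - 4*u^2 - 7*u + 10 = (u - 5)*(u^2 + u - 2) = (u - 5)*(u - 1)*(u + 2)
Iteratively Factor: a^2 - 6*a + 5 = (a - 5)*(a - 1)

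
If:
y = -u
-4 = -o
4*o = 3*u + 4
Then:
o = 4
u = 4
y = -4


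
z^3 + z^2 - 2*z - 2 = (z + 1)*(z - sqrt(2))*(z + sqrt(2))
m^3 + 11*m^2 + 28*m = m*(m + 4)*(m + 7)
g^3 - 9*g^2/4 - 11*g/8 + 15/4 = (g - 2)*(g - 3/2)*(g + 5/4)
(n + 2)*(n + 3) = n^2 + 5*n + 6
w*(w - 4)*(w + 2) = w^3 - 2*w^2 - 8*w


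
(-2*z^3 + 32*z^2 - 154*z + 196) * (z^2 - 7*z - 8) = -2*z^5 + 46*z^4 - 362*z^3 + 1018*z^2 - 140*z - 1568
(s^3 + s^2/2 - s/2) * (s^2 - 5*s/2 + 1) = s^5 - 2*s^4 - 3*s^3/4 + 7*s^2/4 - s/2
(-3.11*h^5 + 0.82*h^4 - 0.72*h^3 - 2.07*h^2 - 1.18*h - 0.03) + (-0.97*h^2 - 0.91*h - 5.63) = -3.11*h^5 + 0.82*h^4 - 0.72*h^3 - 3.04*h^2 - 2.09*h - 5.66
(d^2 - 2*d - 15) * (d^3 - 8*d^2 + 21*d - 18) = d^5 - 10*d^4 + 22*d^3 + 60*d^2 - 279*d + 270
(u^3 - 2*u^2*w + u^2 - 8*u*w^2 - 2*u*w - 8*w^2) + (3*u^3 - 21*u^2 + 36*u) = 4*u^3 - 2*u^2*w - 20*u^2 - 8*u*w^2 - 2*u*w + 36*u - 8*w^2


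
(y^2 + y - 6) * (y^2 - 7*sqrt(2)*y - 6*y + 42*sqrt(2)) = y^4 - 7*sqrt(2)*y^3 - 5*y^3 - 12*y^2 + 35*sqrt(2)*y^2 + 36*y + 84*sqrt(2)*y - 252*sqrt(2)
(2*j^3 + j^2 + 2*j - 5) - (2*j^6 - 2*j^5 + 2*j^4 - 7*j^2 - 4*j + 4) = -2*j^6 + 2*j^5 - 2*j^4 + 2*j^3 + 8*j^2 + 6*j - 9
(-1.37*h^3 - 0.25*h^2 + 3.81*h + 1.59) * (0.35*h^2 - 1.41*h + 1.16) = -0.4795*h^5 + 1.8442*h^4 + 0.0967999999999999*h^3 - 5.1056*h^2 + 2.1777*h + 1.8444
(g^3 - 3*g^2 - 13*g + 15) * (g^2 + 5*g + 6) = g^5 + 2*g^4 - 22*g^3 - 68*g^2 - 3*g + 90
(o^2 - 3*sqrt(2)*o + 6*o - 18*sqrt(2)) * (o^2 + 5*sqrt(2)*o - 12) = o^4 + 2*sqrt(2)*o^3 + 6*o^3 - 42*o^2 + 12*sqrt(2)*o^2 - 252*o + 36*sqrt(2)*o + 216*sqrt(2)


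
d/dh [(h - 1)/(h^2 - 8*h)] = (-h^2 + 2*h - 8)/(h^2*(h^2 - 16*h + 64))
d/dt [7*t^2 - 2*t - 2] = 14*t - 2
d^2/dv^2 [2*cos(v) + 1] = -2*cos(v)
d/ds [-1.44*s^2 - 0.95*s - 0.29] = -2.88*s - 0.95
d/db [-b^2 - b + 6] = -2*b - 1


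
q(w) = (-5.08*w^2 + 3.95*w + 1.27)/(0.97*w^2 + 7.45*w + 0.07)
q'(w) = (3.95 - 10.16*w)/(0.97*w^2 + 7.45*w + 0.07) + (-1.94*w - 7.45)*(-5.08*w^2 + 3.95*w + 1.27)/(0.97*w^2 + 7.45*w + 0.07)^2 = (-41.6775*w^2 - 3.175*w - 9.185)/(0.9409*w^4 + 14.453*w^3 + 55.6383*w^2 + 1.043*w + 0.0049)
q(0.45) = 0.56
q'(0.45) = -1.45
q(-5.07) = 11.70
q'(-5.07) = -6.53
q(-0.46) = 0.51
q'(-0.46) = -1.67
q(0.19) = 1.21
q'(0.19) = -4.88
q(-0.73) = 0.89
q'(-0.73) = -1.24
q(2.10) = -0.64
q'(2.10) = -0.50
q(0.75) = 0.22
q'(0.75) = -0.91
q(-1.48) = 1.78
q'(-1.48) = -1.23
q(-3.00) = 4.15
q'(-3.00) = -2.04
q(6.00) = -1.98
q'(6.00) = -0.24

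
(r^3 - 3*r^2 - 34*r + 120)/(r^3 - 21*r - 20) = (r^2 + 2*r - 24)/(r^2 + 5*r + 4)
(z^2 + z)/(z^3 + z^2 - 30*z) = (z + 1)/(z^2 + z - 30)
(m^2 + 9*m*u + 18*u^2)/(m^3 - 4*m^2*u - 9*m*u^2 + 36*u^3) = (m + 6*u)/(m^2 - 7*m*u + 12*u^2)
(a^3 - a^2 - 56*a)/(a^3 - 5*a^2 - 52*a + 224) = a/(a - 4)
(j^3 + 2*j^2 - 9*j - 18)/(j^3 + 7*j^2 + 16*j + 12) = (j - 3)/(j + 2)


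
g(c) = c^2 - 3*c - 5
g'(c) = 2*c - 3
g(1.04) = -7.04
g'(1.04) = -0.92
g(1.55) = -7.25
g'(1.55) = 0.10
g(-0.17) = -4.46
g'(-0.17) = -3.34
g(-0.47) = -3.37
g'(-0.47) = -3.94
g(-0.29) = -4.05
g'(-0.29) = -3.58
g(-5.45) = 41.05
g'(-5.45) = -13.90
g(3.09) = -4.72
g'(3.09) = 3.18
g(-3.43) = 17.05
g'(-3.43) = -9.86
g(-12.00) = 175.00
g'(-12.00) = -27.00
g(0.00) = -5.00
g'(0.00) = -3.00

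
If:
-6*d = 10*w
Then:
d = -5*w/3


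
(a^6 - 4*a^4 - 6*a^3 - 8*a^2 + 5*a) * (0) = 0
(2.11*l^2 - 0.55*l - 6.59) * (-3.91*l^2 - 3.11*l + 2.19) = -8.2501*l^4 - 4.4116*l^3 + 32.0983*l^2 + 19.2904*l - 14.4321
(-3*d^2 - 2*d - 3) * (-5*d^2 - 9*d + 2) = 15*d^4 + 37*d^3 + 27*d^2 + 23*d - 6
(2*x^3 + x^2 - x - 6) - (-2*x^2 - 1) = 2*x^3 + 3*x^2 - x - 5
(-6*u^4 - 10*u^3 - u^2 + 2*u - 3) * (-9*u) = 54*u^5 + 90*u^4 + 9*u^3 - 18*u^2 + 27*u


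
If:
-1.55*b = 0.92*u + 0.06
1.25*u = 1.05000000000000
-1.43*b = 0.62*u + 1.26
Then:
No Solution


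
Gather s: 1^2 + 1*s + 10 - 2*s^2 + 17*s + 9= -2*s^2 + 18*s + 20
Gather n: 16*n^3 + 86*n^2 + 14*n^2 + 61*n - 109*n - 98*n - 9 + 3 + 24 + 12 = 16*n^3 + 100*n^2 - 146*n + 30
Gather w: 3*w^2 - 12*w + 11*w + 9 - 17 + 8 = 3*w^2 - w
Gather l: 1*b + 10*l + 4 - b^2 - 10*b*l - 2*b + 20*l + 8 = -b^2 - b + l*(30 - 10*b) + 12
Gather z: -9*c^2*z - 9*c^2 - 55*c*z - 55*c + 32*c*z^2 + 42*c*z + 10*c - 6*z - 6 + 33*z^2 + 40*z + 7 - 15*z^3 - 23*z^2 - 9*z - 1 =-9*c^2 - 45*c - 15*z^3 + z^2*(32*c + 10) + z*(-9*c^2 - 13*c + 25)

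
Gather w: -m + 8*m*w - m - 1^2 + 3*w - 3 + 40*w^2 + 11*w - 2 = -2*m + 40*w^2 + w*(8*m + 14) - 6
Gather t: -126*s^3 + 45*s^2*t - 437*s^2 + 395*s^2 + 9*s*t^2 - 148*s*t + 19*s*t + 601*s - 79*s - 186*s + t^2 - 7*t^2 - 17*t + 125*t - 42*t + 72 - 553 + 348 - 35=-126*s^3 - 42*s^2 + 336*s + t^2*(9*s - 6) + t*(45*s^2 - 129*s + 66) - 168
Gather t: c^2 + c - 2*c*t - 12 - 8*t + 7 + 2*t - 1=c^2 + c + t*(-2*c - 6) - 6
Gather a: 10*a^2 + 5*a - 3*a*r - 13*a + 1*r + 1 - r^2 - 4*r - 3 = 10*a^2 + a*(-3*r - 8) - r^2 - 3*r - 2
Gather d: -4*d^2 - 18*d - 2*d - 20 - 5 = -4*d^2 - 20*d - 25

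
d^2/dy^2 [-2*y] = 0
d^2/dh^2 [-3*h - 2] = 0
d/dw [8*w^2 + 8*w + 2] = 16*w + 8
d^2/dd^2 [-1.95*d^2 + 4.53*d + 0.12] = -3.90000000000000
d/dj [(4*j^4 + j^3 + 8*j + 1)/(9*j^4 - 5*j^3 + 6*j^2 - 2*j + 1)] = (-29*j^6 + 48*j^5 - 234*j^4 + 56*j^3 - 30*j^2 - 12*j + 10)/(81*j^8 - 90*j^7 + 133*j^6 - 96*j^5 + 74*j^4 - 34*j^3 + 16*j^2 - 4*j + 1)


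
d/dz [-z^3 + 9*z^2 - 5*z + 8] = -3*z^2 + 18*z - 5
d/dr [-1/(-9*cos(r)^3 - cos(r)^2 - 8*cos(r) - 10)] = (27*cos(r)^2 + 2*cos(r) + 8)*sin(r)/(9*cos(r)^3 + cos(r)^2 + 8*cos(r) + 10)^2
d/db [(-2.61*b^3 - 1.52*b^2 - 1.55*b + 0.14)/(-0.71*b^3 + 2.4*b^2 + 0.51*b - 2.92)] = (-7.3432*b^4 - 4.8632*b^3 + 26.1066*b^2 + 8.2048*b + 4.4546)/(0.5041*b^6 - 3.408*b^5 + 5.0358*b^4 + 6.5944*b^3 - 13.7559*b^2 - 2.9784*b + 8.5264)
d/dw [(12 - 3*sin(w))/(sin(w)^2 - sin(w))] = 3*(cos(w) - 8/tan(w) + 4*cos(w)/sin(w)^2)/(sin(w) - 1)^2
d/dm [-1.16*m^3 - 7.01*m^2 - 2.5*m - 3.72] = -3.48*m^2 - 14.02*m - 2.5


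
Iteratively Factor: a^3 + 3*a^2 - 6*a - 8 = (a - 2)*(a^2 + 5*a + 4) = (a - 2)*(a + 4)*(a + 1)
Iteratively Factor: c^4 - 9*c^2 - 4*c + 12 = (c - 1)*(c^3 + c^2 - 8*c - 12) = (c - 1)*(c + 2)*(c^2 - c - 6) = (c - 1)*(c + 2)^2*(c - 3)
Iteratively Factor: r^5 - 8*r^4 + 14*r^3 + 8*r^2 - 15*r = (r - 1)*(r^4 - 7*r^3 + 7*r^2 + 15*r) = (r - 5)*(r - 1)*(r^3 - 2*r^2 - 3*r) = (r - 5)*(r - 1)*(r + 1)*(r^2 - 3*r) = (r - 5)*(r - 3)*(r - 1)*(r + 1)*(r)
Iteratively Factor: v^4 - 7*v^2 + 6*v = (v + 3)*(v^3 - 3*v^2 + 2*v) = v*(v + 3)*(v^2 - 3*v + 2) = v*(v - 2)*(v + 3)*(v - 1)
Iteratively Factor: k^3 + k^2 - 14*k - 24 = (k - 4)*(k^2 + 5*k + 6) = (k - 4)*(k + 3)*(k + 2)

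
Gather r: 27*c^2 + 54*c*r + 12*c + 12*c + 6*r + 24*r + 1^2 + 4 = 27*c^2 + 24*c + r*(54*c + 30) + 5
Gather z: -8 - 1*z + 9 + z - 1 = 0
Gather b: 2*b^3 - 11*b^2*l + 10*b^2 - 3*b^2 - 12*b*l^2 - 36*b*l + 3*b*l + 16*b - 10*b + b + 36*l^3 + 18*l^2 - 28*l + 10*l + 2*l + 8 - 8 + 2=2*b^3 + b^2*(7 - 11*l) + b*(-12*l^2 - 33*l + 7) + 36*l^3 + 18*l^2 - 16*l + 2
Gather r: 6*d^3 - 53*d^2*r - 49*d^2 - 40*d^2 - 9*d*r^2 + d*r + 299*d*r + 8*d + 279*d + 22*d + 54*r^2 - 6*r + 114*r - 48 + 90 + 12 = 6*d^3 - 89*d^2 + 309*d + r^2*(54 - 9*d) + r*(-53*d^2 + 300*d + 108) + 54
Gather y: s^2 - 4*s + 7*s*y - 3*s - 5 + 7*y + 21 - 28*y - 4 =s^2 - 7*s + y*(7*s - 21) + 12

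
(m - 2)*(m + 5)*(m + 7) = m^3 + 10*m^2 + 11*m - 70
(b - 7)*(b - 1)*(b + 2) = b^3 - 6*b^2 - 9*b + 14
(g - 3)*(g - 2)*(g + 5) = g^3 - 19*g + 30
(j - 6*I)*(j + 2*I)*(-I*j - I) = -I*j^3 - 4*j^2 - I*j^2 - 4*j - 12*I*j - 12*I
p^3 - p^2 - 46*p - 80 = (p - 8)*(p + 2)*(p + 5)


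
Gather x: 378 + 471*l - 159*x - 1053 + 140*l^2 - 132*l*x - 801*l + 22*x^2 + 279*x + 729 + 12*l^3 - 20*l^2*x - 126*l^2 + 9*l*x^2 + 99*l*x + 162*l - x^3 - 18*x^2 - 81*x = 12*l^3 + 14*l^2 - 168*l - x^3 + x^2*(9*l + 4) + x*(-20*l^2 - 33*l + 39) + 54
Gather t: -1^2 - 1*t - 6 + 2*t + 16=t + 9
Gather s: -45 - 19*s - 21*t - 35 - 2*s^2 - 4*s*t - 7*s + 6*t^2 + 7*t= -2*s^2 + s*(-4*t - 26) + 6*t^2 - 14*t - 80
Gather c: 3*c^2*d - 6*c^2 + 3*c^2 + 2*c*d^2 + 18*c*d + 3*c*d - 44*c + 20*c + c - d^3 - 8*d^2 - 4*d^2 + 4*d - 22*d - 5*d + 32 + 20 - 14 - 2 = c^2*(3*d - 3) + c*(2*d^2 + 21*d - 23) - d^3 - 12*d^2 - 23*d + 36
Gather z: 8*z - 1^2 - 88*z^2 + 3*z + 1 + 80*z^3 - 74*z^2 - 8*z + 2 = 80*z^3 - 162*z^2 + 3*z + 2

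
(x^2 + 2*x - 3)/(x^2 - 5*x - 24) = (x - 1)/(x - 8)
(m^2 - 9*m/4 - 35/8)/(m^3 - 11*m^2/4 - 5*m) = (m - 7/2)/(m*(m - 4))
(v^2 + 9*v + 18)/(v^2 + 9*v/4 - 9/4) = 4*(v + 6)/(4*v - 3)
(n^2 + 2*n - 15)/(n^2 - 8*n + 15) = (n + 5)/(n - 5)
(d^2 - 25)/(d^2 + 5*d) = (d - 5)/d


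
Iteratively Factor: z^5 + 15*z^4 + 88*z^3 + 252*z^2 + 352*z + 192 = (z + 4)*(z^4 + 11*z^3 + 44*z^2 + 76*z + 48) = (z + 4)^2*(z^3 + 7*z^2 + 16*z + 12) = (z + 2)*(z + 4)^2*(z^2 + 5*z + 6) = (z + 2)*(z + 3)*(z + 4)^2*(z + 2)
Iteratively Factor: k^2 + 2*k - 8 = (k - 2)*(k + 4)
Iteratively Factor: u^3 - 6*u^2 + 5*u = (u - 1)*(u^2 - 5*u) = (u - 5)*(u - 1)*(u)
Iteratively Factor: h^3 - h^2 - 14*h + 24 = (h - 2)*(h^2 + h - 12) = (h - 3)*(h - 2)*(h + 4)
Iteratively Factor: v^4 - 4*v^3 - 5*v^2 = (v)*(v^3 - 4*v^2 - 5*v) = v*(v - 5)*(v^2 + v) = v*(v - 5)*(v + 1)*(v)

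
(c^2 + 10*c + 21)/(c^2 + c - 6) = (c + 7)/(c - 2)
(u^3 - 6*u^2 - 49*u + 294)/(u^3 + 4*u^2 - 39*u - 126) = (u - 7)/(u + 3)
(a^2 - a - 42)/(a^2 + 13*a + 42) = (a - 7)/(a + 7)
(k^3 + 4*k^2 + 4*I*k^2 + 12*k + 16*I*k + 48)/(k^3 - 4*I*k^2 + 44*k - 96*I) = (k + 4)/(k - 8*I)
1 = 1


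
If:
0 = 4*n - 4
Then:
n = 1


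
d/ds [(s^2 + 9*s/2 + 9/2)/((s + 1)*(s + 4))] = (s^2 - 2*s - 9)/(2*(s^4 + 10*s^3 + 33*s^2 + 40*s + 16))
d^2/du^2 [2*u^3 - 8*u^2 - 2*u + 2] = 12*u - 16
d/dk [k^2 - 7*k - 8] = 2*k - 7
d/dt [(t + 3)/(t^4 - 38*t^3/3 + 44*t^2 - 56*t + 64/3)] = 3*(-9*t^3 + 22*t^2 + 254*t - 284)/(9*t^7 - 210*t^6 + 1816*t^5 - 7408*t^4 + 15760*t^3 - 17696*t^2 + 9728*t - 2048)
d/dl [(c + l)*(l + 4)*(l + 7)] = 2*c*l + 11*c + 3*l^2 + 22*l + 28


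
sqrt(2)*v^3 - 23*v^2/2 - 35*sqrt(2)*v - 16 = (v - 8*sqrt(2))*(v + 2*sqrt(2))*(sqrt(2)*v + 1/2)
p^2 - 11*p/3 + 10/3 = (p - 2)*(p - 5/3)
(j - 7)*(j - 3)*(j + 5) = j^3 - 5*j^2 - 29*j + 105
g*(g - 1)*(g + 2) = g^3 + g^2 - 2*g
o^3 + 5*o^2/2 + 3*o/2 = o*(o + 1)*(o + 3/2)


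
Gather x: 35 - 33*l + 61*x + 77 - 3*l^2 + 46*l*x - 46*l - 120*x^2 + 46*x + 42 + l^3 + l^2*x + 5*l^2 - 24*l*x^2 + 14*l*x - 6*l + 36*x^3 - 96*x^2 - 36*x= l^3 + 2*l^2 - 85*l + 36*x^3 + x^2*(-24*l - 216) + x*(l^2 + 60*l + 71) + 154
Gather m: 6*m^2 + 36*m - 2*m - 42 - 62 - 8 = 6*m^2 + 34*m - 112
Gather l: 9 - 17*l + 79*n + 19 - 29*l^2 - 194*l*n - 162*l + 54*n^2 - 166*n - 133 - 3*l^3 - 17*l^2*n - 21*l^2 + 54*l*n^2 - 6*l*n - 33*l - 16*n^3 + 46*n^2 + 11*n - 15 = -3*l^3 + l^2*(-17*n - 50) + l*(54*n^2 - 200*n - 212) - 16*n^3 + 100*n^2 - 76*n - 120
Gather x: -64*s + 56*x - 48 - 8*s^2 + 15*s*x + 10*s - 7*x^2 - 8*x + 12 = -8*s^2 - 54*s - 7*x^2 + x*(15*s + 48) - 36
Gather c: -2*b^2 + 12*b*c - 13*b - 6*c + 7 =-2*b^2 - 13*b + c*(12*b - 6) + 7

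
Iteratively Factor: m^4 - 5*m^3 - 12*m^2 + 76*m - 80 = (m - 5)*(m^3 - 12*m + 16) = (m - 5)*(m + 4)*(m^2 - 4*m + 4) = (m - 5)*(m - 2)*(m + 4)*(m - 2)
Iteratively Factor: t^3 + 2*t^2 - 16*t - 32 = (t - 4)*(t^2 + 6*t + 8) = (t - 4)*(t + 2)*(t + 4)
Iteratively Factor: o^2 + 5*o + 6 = (o + 3)*(o + 2)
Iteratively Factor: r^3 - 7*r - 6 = (r - 3)*(r^2 + 3*r + 2) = (r - 3)*(r + 1)*(r + 2)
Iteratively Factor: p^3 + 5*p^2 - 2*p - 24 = (p - 2)*(p^2 + 7*p + 12) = (p - 2)*(p + 4)*(p + 3)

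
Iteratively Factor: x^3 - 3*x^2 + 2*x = (x - 2)*(x^2 - x) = x*(x - 2)*(x - 1)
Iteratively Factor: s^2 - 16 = (s + 4)*(s - 4)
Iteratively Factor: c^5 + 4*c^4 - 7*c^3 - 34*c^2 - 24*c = (c + 2)*(c^4 + 2*c^3 - 11*c^2 - 12*c) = (c + 1)*(c + 2)*(c^3 + c^2 - 12*c) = c*(c + 1)*(c + 2)*(c^2 + c - 12) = c*(c - 3)*(c + 1)*(c + 2)*(c + 4)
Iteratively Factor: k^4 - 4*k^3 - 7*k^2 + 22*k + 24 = (k - 4)*(k^3 - 7*k - 6) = (k - 4)*(k + 1)*(k^2 - k - 6) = (k - 4)*(k + 1)*(k + 2)*(k - 3)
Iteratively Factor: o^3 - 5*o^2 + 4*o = (o - 4)*(o^2 - o) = o*(o - 4)*(o - 1)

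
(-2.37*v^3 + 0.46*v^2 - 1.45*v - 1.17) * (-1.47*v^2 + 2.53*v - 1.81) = 3.4839*v^5 - 6.6723*v^4 + 7.585*v^3 - 2.7812*v^2 - 0.3356*v + 2.1177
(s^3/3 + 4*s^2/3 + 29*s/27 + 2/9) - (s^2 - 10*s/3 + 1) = s^3/3 + s^2/3 + 119*s/27 - 7/9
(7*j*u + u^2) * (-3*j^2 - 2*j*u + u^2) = -21*j^3*u - 17*j^2*u^2 + 5*j*u^3 + u^4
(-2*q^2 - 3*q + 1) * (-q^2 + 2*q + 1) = 2*q^4 - q^3 - 9*q^2 - q + 1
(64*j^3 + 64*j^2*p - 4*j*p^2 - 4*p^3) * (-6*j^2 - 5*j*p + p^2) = -384*j^5 - 704*j^4*p - 232*j^3*p^2 + 108*j^2*p^3 + 16*j*p^4 - 4*p^5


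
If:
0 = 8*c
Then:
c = 0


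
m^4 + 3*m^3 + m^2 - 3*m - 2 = (m - 1)*(m + 1)^2*(m + 2)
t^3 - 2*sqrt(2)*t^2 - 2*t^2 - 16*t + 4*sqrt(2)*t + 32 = (t - 2)*(t - 4*sqrt(2))*(t + 2*sqrt(2))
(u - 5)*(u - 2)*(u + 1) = u^3 - 6*u^2 + 3*u + 10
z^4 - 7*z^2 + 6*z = z*(z - 2)*(z - 1)*(z + 3)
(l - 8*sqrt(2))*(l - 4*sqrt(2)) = l^2 - 12*sqrt(2)*l + 64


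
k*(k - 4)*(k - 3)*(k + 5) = k^4 - 2*k^3 - 23*k^2 + 60*k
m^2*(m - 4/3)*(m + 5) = m^4 + 11*m^3/3 - 20*m^2/3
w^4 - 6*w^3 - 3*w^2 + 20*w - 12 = (w - 6)*(w - 1)^2*(w + 2)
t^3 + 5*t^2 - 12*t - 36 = (t - 3)*(t + 2)*(t + 6)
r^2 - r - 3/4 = (r - 3/2)*(r + 1/2)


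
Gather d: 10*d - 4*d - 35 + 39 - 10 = 6*d - 6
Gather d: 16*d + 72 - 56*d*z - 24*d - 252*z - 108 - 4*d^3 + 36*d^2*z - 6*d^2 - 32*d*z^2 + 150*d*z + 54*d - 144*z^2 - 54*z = -4*d^3 + d^2*(36*z - 6) + d*(-32*z^2 + 94*z + 46) - 144*z^2 - 306*z - 36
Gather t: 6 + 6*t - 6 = 6*t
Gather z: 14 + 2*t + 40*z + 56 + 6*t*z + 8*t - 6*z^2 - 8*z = 10*t - 6*z^2 + z*(6*t + 32) + 70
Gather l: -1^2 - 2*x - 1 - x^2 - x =-x^2 - 3*x - 2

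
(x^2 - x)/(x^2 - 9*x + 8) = x/(x - 8)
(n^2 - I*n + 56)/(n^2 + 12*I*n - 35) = (n - 8*I)/(n + 5*I)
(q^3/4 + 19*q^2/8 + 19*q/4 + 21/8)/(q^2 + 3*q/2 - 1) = (2*q^3 + 19*q^2 + 38*q + 21)/(4*(2*q^2 + 3*q - 2))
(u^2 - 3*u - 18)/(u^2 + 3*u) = (u - 6)/u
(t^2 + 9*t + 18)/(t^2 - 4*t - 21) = (t + 6)/(t - 7)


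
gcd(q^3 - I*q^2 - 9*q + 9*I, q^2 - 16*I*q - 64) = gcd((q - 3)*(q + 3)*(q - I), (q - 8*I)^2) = 1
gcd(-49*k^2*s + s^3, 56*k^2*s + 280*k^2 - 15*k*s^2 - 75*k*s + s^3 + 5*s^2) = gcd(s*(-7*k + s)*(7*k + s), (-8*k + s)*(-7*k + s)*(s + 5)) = -7*k + s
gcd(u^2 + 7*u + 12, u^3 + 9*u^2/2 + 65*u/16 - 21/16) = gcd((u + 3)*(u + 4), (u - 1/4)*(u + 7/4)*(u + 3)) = u + 3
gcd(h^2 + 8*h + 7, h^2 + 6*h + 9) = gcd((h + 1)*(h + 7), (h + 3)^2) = 1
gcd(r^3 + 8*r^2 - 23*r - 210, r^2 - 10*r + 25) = r - 5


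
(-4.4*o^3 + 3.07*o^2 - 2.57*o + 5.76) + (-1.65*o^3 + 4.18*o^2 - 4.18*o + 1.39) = -6.05*o^3 + 7.25*o^2 - 6.75*o + 7.15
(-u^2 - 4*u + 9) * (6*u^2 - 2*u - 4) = -6*u^4 - 22*u^3 + 66*u^2 - 2*u - 36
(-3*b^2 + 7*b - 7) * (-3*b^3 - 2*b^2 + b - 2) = 9*b^5 - 15*b^4 + 4*b^3 + 27*b^2 - 21*b + 14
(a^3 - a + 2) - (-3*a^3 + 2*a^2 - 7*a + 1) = 4*a^3 - 2*a^2 + 6*a + 1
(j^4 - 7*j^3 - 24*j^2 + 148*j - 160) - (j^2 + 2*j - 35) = j^4 - 7*j^3 - 25*j^2 + 146*j - 125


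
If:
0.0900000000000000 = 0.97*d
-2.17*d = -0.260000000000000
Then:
No Solution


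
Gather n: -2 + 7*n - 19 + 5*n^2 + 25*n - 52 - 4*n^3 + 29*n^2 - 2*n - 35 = -4*n^3 + 34*n^2 + 30*n - 108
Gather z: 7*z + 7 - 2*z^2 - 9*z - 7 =-2*z^2 - 2*z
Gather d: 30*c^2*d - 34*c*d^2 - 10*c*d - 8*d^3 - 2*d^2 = -8*d^3 + d^2*(-34*c - 2) + d*(30*c^2 - 10*c)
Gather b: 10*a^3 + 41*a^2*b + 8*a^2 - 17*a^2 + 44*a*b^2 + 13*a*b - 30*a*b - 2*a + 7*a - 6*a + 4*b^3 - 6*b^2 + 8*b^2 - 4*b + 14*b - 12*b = 10*a^3 - 9*a^2 - a + 4*b^3 + b^2*(44*a + 2) + b*(41*a^2 - 17*a - 2)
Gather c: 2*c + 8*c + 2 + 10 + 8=10*c + 20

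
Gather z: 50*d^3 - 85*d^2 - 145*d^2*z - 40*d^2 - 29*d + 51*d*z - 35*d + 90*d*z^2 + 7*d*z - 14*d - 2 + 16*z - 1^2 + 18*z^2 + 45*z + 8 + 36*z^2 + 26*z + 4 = 50*d^3 - 125*d^2 - 78*d + z^2*(90*d + 54) + z*(-145*d^2 + 58*d + 87) + 9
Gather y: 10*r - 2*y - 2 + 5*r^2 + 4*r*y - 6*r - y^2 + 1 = 5*r^2 + 4*r - y^2 + y*(4*r - 2) - 1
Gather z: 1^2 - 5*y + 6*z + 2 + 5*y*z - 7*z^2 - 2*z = -5*y - 7*z^2 + z*(5*y + 4) + 3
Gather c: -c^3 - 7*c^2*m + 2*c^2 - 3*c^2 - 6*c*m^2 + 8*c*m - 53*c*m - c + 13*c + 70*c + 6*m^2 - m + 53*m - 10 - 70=-c^3 + c^2*(-7*m - 1) + c*(-6*m^2 - 45*m + 82) + 6*m^2 + 52*m - 80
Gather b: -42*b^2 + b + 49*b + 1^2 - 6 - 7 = -42*b^2 + 50*b - 12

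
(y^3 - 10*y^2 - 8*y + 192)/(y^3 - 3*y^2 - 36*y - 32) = (y - 6)/(y + 1)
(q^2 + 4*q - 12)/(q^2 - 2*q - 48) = (q - 2)/(q - 8)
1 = 1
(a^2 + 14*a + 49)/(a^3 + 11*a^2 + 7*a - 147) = 1/(a - 3)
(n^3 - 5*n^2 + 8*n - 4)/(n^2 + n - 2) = (n^2 - 4*n + 4)/(n + 2)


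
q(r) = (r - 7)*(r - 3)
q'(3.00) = -4.00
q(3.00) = 0.00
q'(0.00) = -10.00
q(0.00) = 21.00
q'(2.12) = -5.76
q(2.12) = 4.29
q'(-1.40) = -12.80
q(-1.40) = 36.96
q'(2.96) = -4.08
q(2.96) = 0.16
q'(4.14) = -1.72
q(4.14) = -3.26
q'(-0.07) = -10.14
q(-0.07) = 21.70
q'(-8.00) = -26.00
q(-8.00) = 165.00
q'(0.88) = -8.24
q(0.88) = 12.97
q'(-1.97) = -13.94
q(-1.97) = 44.58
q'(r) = 2*r - 10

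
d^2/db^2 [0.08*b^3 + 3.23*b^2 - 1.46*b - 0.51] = 0.48*b + 6.46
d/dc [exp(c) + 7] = exp(c)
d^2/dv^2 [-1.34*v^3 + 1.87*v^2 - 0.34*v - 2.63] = 3.74 - 8.04*v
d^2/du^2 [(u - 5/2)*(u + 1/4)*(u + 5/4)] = 6*u - 2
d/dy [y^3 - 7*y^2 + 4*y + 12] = 3*y^2 - 14*y + 4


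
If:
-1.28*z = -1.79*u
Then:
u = 0.715083798882682*z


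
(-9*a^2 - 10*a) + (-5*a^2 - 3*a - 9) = -14*a^2 - 13*a - 9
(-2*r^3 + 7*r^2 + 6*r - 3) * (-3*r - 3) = 6*r^4 - 15*r^3 - 39*r^2 - 9*r + 9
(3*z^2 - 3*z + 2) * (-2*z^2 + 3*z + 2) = -6*z^4 + 15*z^3 - 7*z^2 + 4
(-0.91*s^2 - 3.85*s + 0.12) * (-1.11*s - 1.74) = 1.0101*s^3 + 5.8569*s^2 + 6.5658*s - 0.2088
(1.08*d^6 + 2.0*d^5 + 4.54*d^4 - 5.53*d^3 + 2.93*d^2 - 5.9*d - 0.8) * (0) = 0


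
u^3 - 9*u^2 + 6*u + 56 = (u - 7)*(u - 4)*(u + 2)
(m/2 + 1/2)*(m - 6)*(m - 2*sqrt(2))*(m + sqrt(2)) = m^4/2 - 5*m^3/2 - sqrt(2)*m^3/2 - 5*m^2 + 5*sqrt(2)*m^2/2 + 3*sqrt(2)*m + 10*m + 12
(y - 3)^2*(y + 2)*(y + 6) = y^4 + 2*y^3 - 27*y^2 + 108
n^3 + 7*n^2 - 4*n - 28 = (n - 2)*(n + 2)*(n + 7)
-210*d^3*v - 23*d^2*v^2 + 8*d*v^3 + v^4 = v*(-5*d + v)*(6*d + v)*(7*d + v)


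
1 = 1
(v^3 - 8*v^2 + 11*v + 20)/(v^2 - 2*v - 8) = (v^2 - 4*v - 5)/(v + 2)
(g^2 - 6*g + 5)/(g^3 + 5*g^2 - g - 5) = (g - 5)/(g^2 + 6*g + 5)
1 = 1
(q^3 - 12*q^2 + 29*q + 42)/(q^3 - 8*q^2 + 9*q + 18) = (q - 7)/(q - 3)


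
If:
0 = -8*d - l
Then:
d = -l/8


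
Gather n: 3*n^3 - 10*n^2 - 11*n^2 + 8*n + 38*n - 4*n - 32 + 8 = 3*n^3 - 21*n^2 + 42*n - 24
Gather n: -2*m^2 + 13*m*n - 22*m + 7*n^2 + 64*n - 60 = -2*m^2 - 22*m + 7*n^2 + n*(13*m + 64) - 60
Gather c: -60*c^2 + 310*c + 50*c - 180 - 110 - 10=-60*c^2 + 360*c - 300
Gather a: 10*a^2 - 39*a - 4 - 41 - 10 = 10*a^2 - 39*a - 55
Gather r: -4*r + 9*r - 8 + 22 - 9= 5*r + 5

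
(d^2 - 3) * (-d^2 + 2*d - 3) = -d^4 + 2*d^3 - 6*d + 9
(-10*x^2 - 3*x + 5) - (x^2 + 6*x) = -11*x^2 - 9*x + 5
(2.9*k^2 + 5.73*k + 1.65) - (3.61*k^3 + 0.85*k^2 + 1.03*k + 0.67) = -3.61*k^3 + 2.05*k^2 + 4.7*k + 0.98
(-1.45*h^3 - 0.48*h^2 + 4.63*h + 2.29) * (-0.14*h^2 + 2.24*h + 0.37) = 0.203*h^5 - 3.1808*h^4 - 2.2599*h^3 + 9.873*h^2 + 6.8427*h + 0.8473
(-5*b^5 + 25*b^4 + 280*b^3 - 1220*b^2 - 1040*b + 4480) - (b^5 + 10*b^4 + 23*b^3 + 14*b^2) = -6*b^5 + 15*b^4 + 257*b^3 - 1234*b^2 - 1040*b + 4480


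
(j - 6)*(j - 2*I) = j^2 - 6*j - 2*I*j + 12*I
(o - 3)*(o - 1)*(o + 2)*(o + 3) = o^4 + o^3 - 11*o^2 - 9*o + 18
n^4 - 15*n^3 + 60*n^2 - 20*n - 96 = (n - 8)*(n - 6)*(n - 2)*(n + 1)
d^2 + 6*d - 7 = (d - 1)*(d + 7)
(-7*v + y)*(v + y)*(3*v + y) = -21*v^3 - 25*v^2*y - 3*v*y^2 + y^3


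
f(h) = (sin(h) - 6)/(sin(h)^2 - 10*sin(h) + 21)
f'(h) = (-2*sin(h)*cos(h) + 10*cos(h))*(sin(h) - 6)/(sin(h)^2 - 10*sin(h) + 21)^2 + cos(h)/(sin(h)^2 - 10*sin(h) + 21)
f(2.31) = -0.37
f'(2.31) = 0.10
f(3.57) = -0.25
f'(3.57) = 0.06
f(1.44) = -0.42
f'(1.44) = -0.03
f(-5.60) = -0.36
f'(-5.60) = -0.11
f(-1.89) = -0.22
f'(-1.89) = 0.02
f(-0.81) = -0.23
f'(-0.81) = -0.04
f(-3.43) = -0.31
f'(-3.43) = 0.10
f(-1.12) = -0.22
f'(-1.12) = -0.02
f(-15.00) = -0.24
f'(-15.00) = 0.05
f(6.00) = -0.26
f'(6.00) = -0.07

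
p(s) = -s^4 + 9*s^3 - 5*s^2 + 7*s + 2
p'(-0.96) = 45.02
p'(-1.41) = 85.99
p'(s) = -4*s^3 + 27*s^2 - 10*s + 7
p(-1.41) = -46.99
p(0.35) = 4.21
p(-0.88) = -14.76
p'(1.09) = 23.00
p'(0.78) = 13.73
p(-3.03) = -399.77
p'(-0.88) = 39.43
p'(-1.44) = 89.33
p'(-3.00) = 388.00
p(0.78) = 8.32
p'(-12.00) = 10927.00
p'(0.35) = 6.64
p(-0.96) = -18.14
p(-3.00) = -388.00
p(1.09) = 13.93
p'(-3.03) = 396.46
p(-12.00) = -37090.00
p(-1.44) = -49.62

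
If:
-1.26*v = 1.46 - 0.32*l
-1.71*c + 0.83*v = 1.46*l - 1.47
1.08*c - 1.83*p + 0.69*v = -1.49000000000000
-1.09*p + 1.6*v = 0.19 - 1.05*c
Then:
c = -351.29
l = 481.28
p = -160.86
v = 121.07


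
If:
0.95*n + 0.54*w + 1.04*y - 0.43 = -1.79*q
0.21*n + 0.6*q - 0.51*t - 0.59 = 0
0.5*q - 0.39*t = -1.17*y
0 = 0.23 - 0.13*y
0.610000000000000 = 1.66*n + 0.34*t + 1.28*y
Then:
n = 6.91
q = -34.27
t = -38.62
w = 98.81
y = 1.77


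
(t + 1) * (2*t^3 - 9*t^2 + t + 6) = 2*t^4 - 7*t^3 - 8*t^2 + 7*t + 6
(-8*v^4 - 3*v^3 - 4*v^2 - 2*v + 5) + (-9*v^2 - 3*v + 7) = -8*v^4 - 3*v^3 - 13*v^2 - 5*v + 12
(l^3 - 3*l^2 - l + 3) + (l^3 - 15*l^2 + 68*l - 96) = 2*l^3 - 18*l^2 + 67*l - 93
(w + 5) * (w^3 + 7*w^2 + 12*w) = w^4 + 12*w^3 + 47*w^2 + 60*w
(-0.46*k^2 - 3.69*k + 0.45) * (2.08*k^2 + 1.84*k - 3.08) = -0.9568*k^4 - 8.5216*k^3 - 4.4368*k^2 + 12.1932*k - 1.386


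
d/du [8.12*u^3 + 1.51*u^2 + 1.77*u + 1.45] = 24.36*u^2 + 3.02*u + 1.77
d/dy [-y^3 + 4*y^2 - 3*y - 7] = -3*y^2 + 8*y - 3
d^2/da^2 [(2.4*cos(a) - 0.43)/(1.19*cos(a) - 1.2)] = (2.818277*sin(a)^2 - 2.84196*cos(a) + 2.818277)/(1.685159*cos(a)^3 - 5.09796*cos(a)^2 + 5.1408*cos(a) - 1.728)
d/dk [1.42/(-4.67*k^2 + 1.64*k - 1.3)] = (13.2628*k - 2.3288)/(4.67*k^2 - 1.64*k + 1.3)^2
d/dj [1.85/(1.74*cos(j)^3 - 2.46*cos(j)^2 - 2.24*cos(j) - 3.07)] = (9.657*cos(j)^2 - 9.102*cos(j) - 4.144)*sin(j)/(-1.74*cos(j)^3 + 2.46*cos(j)^2 + 2.24*cos(j) + 3.07)^2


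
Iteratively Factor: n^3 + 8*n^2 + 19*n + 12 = (n + 1)*(n^2 + 7*n + 12) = (n + 1)*(n + 3)*(n + 4)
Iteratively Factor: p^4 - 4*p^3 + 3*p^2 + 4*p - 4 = (p - 1)*(p^3 - 3*p^2 + 4) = (p - 2)*(p - 1)*(p^2 - p - 2) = (p - 2)*(p - 1)*(p + 1)*(p - 2)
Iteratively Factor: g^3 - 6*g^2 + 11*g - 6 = (g - 2)*(g^2 - 4*g + 3) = (g - 3)*(g - 2)*(g - 1)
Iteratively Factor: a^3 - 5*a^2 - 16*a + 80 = (a - 4)*(a^2 - a - 20) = (a - 4)*(a + 4)*(a - 5)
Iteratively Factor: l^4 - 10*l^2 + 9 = (l - 3)*(l^3 + 3*l^2 - l - 3) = (l - 3)*(l + 1)*(l^2 + 2*l - 3) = (l - 3)*(l - 1)*(l + 1)*(l + 3)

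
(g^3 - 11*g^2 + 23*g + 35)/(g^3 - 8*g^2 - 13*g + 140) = (g + 1)/(g + 4)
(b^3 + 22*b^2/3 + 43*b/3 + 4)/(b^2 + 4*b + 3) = (3*b^2 + 13*b + 4)/(3*(b + 1))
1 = 1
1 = 1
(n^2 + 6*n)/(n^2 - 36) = n/(n - 6)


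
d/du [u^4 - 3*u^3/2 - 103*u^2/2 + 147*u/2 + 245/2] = 4*u^3 - 9*u^2/2 - 103*u + 147/2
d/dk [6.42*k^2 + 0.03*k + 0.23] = 12.84*k + 0.03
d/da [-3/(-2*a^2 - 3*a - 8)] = 3*(-4*a - 3)/(2*a^2 + 3*a + 8)^2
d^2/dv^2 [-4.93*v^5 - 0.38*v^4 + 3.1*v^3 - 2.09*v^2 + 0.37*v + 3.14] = -98.6*v^3 - 4.56*v^2 + 18.6*v - 4.18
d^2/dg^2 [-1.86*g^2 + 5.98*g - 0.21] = -3.72000000000000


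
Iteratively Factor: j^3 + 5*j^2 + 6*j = (j + 2)*(j^2 + 3*j) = j*(j + 2)*(j + 3)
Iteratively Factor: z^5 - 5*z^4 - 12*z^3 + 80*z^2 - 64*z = (z - 4)*(z^4 - z^3 - 16*z^2 + 16*z) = (z - 4)^2*(z^3 + 3*z^2 - 4*z) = (z - 4)^2*(z + 4)*(z^2 - z) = z*(z - 4)^2*(z + 4)*(z - 1)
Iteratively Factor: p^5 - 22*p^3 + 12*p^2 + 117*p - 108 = (p - 3)*(p^4 + 3*p^3 - 13*p^2 - 27*p + 36) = (p - 3)*(p - 1)*(p^3 + 4*p^2 - 9*p - 36) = (p - 3)^2*(p - 1)*(p^2 + 7*p + 12) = (p - 3)^2*(p - 1)*(p + 3)*(p + 4)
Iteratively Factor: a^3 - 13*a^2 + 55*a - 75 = (a - 5)*(a^2 - 8*a + 15) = (a - 5)*(a - 3)*(a - 5)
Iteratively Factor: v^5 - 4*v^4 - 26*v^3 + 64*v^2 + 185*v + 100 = (v - 5)*(v^4 + v^3 - 21*v^2 - 41*v - 20) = (v - 5)*(v + 1)*(v^3 - 21*v - 20) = (v - 5)*(v + 1)^2*(v^2 - v - 20) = (v - 5)^2*(v + 1)^2*(v + 4)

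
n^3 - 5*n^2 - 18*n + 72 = (n - 6)*(n - 3)*(n + 4)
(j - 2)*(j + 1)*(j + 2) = j^3 + j^2 - 4*j - 4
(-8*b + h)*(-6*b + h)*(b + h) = 48*b^3 + 34*b^2*h - 13*b*h^2 + h^3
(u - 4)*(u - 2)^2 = u^3 - 8*u^2 + 20*u - 16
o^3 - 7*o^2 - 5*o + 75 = (o - 5)^2*(o + 3)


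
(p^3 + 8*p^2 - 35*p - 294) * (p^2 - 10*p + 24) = p^5 - 2*p^4 - 91*p^3 + 248*p^2 + 2100*p - 7056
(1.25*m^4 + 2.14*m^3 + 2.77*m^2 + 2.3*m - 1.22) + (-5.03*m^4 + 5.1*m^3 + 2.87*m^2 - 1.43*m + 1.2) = -3.78*m^4 + 7.24*m^3 + 5.64*m^2 + 0.87*m - 0.02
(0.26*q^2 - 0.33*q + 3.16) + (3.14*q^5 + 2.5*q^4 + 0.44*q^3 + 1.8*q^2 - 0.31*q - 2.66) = 3.14*q^5 + 2.5*q^4 + 0.44*q^3 + 2.06*q^2 - 0.64*q + 0.5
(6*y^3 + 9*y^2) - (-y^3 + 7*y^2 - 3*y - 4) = 7*y^3 + 2*y^2 + 3*y + 4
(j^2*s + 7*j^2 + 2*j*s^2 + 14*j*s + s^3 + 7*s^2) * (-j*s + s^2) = -j^3*s^2 - 7*j^3*s - j^2*s^3 - 7*j^2*s^2 + j*s^4 + 7*j*s^3 + s^5 + 7*s^4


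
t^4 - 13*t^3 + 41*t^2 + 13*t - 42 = (t - 7)*(t - 6)*(t - 1)*(t + 1)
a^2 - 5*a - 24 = (a - 8)*(a + 3)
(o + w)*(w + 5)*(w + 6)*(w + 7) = o*w^3 + 18*o*w^2 + 107*o*w + 210*o + w^4 + 18*w^3 + 107*w^2 + 210*w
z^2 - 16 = (z - 4)*(z + 4)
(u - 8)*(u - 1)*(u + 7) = u^3 - 2*u^2 - 55*u + 56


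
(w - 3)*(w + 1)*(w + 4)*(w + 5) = w^4 + 7*w^3 - w^2 - 67*w - 60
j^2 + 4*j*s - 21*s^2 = (j - 3*s)*(j + 7*s)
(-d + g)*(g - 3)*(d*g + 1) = -d^2*g^2 + 3*d^2*g + d*g^3 - 3*d*g^2 - d*g + 3*d + g^2 - 3*g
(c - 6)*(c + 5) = c^2 - c - 30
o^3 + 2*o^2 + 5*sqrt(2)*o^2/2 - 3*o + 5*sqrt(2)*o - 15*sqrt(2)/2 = (o - 1)*(o + 3)*(o + 5*sqrt(2)/2)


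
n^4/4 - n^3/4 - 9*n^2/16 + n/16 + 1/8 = (n/2 + 1/4)*(n/2 + 1/2)*(n - 2)*(n - 1/2)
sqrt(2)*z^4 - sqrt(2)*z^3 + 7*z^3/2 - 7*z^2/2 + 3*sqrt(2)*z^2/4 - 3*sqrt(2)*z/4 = z*(z - 1)*(z + 3*sqrt(2)/2)*(sqrt(2)*z + 1/2)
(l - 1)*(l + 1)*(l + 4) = l^3 + 4*l^2 - l - 4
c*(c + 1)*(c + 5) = c^3 + 6*c^2 + 5*c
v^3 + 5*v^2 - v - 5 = (v - 1)*(v + 1)*(v + 5)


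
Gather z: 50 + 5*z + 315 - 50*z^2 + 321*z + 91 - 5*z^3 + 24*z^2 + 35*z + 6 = -5*z^3 - 26*z^2 + 361*z + 462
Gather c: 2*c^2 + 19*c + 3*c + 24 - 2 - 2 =2*c^2 + 22*c + 20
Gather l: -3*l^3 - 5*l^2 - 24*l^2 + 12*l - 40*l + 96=-3*l^3 - 29*l^2 - 28*l + 96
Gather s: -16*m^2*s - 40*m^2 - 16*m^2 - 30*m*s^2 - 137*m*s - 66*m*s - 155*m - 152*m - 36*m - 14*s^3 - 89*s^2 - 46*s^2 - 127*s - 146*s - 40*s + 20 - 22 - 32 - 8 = -56*m^2 - 343*m - 14*s^3 + s^2*(-30*m - 135) + s*(-16*m^2 - 203*m - 313) - 42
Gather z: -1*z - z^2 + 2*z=-z^2 + z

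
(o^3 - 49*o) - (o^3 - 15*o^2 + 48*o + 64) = 15*o^2 - 97*o - 64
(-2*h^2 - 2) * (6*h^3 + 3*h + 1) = -12*h^5 - 18*h^3 - 2*h^2 - 6*h - 2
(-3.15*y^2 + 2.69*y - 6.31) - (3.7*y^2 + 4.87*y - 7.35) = -6.85*y^2 - 2.18*y + 1.04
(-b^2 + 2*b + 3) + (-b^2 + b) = -2*b^2 + 3*b + 3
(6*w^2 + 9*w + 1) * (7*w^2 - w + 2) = 42*w^4 + 57*w^3 + 10*w^2 + 17*w + 2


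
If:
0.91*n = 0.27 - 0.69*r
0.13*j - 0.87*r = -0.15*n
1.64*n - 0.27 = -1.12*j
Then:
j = -0.17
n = 0.28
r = 0.02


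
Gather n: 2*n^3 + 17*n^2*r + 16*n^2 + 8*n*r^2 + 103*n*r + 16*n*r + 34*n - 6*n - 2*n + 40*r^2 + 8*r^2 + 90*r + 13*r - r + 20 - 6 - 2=2*n^3 + n^2*(17*r + 16) + n*(8*r^2 + 119*r + 26) + 48*r^2 + 102*r + 12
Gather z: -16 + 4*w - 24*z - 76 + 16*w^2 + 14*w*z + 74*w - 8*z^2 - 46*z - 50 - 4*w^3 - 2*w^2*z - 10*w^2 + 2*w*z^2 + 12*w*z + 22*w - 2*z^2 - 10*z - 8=-4*w^3 + 6*w^2 + 100*w + z^2*(2*w - 10) + z*(-2*w^2 + 26*w - 80) - 150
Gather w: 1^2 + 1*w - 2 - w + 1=0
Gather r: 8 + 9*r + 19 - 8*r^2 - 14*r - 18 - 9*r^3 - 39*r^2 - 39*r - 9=-9*r^3 - 47*r^2 - 44*r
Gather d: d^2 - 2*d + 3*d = d^2 + d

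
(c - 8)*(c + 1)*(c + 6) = c^3 - c^2 - 50*c - 48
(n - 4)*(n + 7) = n^2 + 3*n - 28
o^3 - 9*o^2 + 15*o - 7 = (o - 7)*(o - 1)^2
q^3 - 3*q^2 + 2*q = q*(q - 2)*(q - 1)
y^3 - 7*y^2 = y^2*(y - 7)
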